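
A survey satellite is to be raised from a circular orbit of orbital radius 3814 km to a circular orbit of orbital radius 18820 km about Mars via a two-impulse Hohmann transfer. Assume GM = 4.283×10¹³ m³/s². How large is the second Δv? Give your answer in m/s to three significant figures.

r₁ = 3814 km = 3.814×10⁶ m.
r₂ = 18820 km = 1.882×10⁷ m.
Transfer ellipse a_t = (r₁ + r₂)/2 = 1.132×10⁷ m.
At r₁: circular v_c1 = √(μ/r₁) = 3351 m/s; transfer-periapsis v_p = √[μ(2/r₁ − 1/a_t)] = 4321 m/s.
At r₂: circular v_c2 = √(μ/r₂) = 1509 m/s; transfer-apoapsis v_a = √[μ(2/r₂ − 1/a_t)] = 875.8 m/s.
Δv₂ = v_c2 − v_a = 632.8 m/s.

Δv ≈ 633 m/s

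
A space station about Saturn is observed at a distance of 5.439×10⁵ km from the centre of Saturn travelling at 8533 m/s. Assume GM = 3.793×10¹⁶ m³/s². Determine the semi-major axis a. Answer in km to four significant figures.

a ≈ 5.690×10⁵ km

r = 5.439×10⁸ m.
Vis-viva rearranged: 1/a = 2/r − v²/μ = 3.677×10⁻⁹ − 1.920×10⁻⁹ = 1.758×10⁻⁹ m⁻¹.
a = 5.690×10⁸ m = 5.6899×10⁵ km.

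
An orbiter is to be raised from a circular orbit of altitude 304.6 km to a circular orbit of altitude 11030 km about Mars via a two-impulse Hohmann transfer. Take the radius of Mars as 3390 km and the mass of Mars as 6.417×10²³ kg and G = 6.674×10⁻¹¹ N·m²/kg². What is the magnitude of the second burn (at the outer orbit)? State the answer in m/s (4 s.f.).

μ = GM = 6.674×10⁻¹¹ × 6.417×10²³ = 4.283×10¹³ m³/s².
r₁ = 3390 + 304.6 = 3694.6 km = 3.6946×10⁶ m.
r₂ = 3390 + 11030 = 14420 km = 1.4420×10⁷ m.
Transfer ellipse a_t = (r₁ + r₂)/2 = 9.057×10⁶ m.
At r₁: circular v_c1 = √(μ/r₁) = 3405 m/s; transfer-periapsis v_p = √[μ(2/r₁ − 1/a_t)] = 4296 m/s.
At r₂: circular v_c2 = √(μ/r₂) = 1723 m/s; transfer-apoapsis v_a = √[μ(2/r₂ − 1/a_t)] = 1101 m/s.
Δv₂ = v_c2 − v_a = 622.7 m/s.

Δv ≈ 622.7 m/s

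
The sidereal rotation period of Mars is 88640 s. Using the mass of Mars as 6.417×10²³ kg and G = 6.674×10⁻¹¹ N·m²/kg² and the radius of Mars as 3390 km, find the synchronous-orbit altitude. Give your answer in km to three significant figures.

μ = GM = 6.674×10⁻¹¹ × 6.417×10²³ = 4.283×10¹³ m³/s².
A synchronous orbit has period T, so by Kepler's third law a = (μT²/4π²)^(1/3).
μT²/4π² = 4.283×10¹³ × (8.864×10⁴)² / 39.48 = 8.524×10²¹ m³.
a = 2.043×10⁷ m = 20427 km.
Altitude h = a − R = 20427 − 3390 = 17037 km.

h_sync ≈ 17000 km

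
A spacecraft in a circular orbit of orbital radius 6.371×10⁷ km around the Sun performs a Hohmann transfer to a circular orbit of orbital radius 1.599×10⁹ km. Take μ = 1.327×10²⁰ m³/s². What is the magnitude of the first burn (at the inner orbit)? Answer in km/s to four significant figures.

Δv ≈ 17.66 km/s

r₁ = 6.371×10⁷ km = 6.371×10¹⁰ m.
r₂ = 1.599×10⁹ km = 1.599×10¹² m.
Transfer ellipse a_t = (r₁ + r₂)/2 = 8.314×10¹¹ m.
At r₁: circular v_c1 = √(μ/r₁) = 45640 m/s; transfer-perihelion v_p = √[μ(2/r₁ − 1/a_t)] = 63290 m/s.
Δv₁ = v_p − v_c1 = 17660 m/s.
= 17.66 km/s.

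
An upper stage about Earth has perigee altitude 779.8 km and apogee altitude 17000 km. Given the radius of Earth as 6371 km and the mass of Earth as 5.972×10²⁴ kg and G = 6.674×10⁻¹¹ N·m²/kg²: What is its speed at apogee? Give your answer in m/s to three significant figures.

v ≈ 2830 m/s

μ = GM = 6.674×10⁻¹¹ × 5.972×10²⁴ = 3.986×10¹⁴ m³/s².
r_p = 6371 + 779.8 = 7150.8 km = 7.1508×10⁶ m.
r_a = 6371 + 17000 = 23371 km = 2.3371×10⁷ m.
Semi-major axis a = (r_p + r_a)/2 = 15261 km = 1.526×10⁷ m.
Vis-viva: v² = μ(2/r − 1/a) = 3.986×10¹⁴ × (8.558×10⁻⁸ − 6.553×10⁻⁸) = 7.991×10⁶ m²/s².
v = 2827 m/s.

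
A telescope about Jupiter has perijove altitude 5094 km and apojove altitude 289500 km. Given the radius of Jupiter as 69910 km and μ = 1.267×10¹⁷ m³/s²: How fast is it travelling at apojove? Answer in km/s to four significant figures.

r_p = 69910 + 5094 = 75004 km = 7.5004×10⁷ m.
r_a = 69910 + 289500 = 359410 km = 3.5941×10⁸ m.
Semi-major axis a = (r_p + r_a)/2 = 2.1721×10⁵ km = 2.172×10⁸ m.
Vis-viva: v² = μ(2/r − 1/a) = 1.267×10¹⁷ × (5.565×10⁻⁹ − 4.604×10⁻⁹) = 1.217×10⁸ m²/s².
v = 11030 m/s = 11.03 km/s.

v ≈ 11.03 km/s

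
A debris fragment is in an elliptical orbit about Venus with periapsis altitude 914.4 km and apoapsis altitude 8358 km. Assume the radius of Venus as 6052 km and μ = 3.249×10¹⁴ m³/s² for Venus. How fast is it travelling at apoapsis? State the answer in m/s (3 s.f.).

v ≈ 3830 m/s

r_p = 6052 + 914.4 = 6966.4 km = 6.9664×10⁶ m.
r_a = 6052 + 8358 = 14410 km = 1.4410×10⁷ m.
Semi-major axis a = (r_p + r_a)/2 = 10688 km = 1.069×10⁷ m.
Vis-viva: v² = μ(2/r − 1/a) = 3.249×10¹⁴ × (1.388×10⁻⁷ − 9.356×10⁻⁸) = 1.470×10⁷ m²/s².
v = 3833 m/s.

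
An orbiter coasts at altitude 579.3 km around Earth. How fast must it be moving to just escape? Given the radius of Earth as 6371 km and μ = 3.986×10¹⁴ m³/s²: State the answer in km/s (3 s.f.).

v_esc ≈ 10.7 km/s

r = 6371 + 579.3 = 6950.3 km = 6.9503×10⁶ m.
Escape speed v_esc = √(2μ/r) = √(2 × 3.986×10¹⁴ / 6.950×10⁶) = √(1.147×10⁸) = 10710 m/s.
= 10.71 km/s.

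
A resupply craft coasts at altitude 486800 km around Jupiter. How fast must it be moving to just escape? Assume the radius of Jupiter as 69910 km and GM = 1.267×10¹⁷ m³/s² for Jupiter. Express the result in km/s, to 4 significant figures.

v_esc ≈ 21.33 km/s

r = 69910 + 486800 = 556710 km = 5.5671×10⁸ m.
Escape speed v_esc = √(2μ/r) = √(2 × 1.267×10¹⁷ / 5.567×10⁸) = √(4.552×10⁸) = 21330 m/s.
= 21.33 km/s.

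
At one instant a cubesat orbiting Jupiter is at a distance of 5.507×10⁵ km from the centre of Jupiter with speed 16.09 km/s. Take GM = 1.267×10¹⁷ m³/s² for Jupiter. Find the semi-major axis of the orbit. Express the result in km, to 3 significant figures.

r = 5.507×10⁸ m.
Specific orbital energy ε = v²/2 − μ/r = (16090)²/2 − 1.267×10¹⁷/5.507×10⁸ = -1.006×10⁸ J/kg.
Since ε = −μ/(2a), a = −μ/(2ε) = 6.296×10⁸ m = 6.2955×10⁵ km.

a ≈ 6.30×10⁵ km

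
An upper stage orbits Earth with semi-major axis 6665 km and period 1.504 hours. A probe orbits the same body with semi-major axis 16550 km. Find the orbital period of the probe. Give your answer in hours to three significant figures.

Kepler's third law: T² ∝ a³, so T₂ = T₁ (a₂/a₁)^(3/2).
a₂/a₁ = 2.483, (a₂/a₁)^(3/2) = 3.913.
T₂ = 1.504 × 3.913 = 5.885 hours.

T₂ ≈ 5.88 hours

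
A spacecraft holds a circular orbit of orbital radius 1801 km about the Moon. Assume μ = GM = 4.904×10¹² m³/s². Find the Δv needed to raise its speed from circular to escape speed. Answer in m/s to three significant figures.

r = 1801 km = 1.801×10⁶ m.
Circular speed v_c = √(μ/r) = 1650 m/s.
Escape speed v_esc = √(2μ/r) = √2 × v_c = 2334 m/s.
Δv = v_esc − v_c = 683.5 m/s.

Δv ≈ 684 m/s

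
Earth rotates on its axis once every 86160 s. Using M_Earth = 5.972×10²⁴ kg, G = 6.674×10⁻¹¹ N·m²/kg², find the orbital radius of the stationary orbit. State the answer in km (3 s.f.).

μ = GM = 6.674×10⁻¹¹ × 5.972×10²⁴ = 3.986×10¹⁴ m³/s².
A synchronous orbit has period T, so by Kepler's third law a = (μT²/4π²)^(1/3).
μT²/4π² = 3.986×10¹⁴ × (8.616×10⁴)² / 39.48 = 7.495×10²² m³.
a = 4.216×10⁷ m = 42162 km.

r_sync ≈ 42200 km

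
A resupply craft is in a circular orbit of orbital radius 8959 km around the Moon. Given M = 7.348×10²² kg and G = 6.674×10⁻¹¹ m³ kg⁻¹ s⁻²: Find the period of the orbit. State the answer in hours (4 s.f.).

T ≈ 21.13 hours

μ = GM = 6.674×10⁻¹¹ × 7.348×10²² = 4.904×10¹² m³/s².
r = 8959 km = 8.959×10⁶ m.
Kepler's third law: T = 2π√(r³/μ) = 2π√((8.959×10⁶)³ / 4.904×10¹²).
r³/μ = 1.466×10⁸ s², so T = 2π × 1.211×10⁴ = 7.608×10⁴ s.
Converting: 7.608×10⁴ s ÷ 3600 = 21.13 hours.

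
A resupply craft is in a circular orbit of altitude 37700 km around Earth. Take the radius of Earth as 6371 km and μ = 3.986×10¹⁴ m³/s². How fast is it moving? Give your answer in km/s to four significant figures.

v ≈ 3.007 km/s

r = 6371 + 37700 = 44071 km = 4.4071×10⁷ m.
For a circular orbit v = √(μ/r) = √(3.986×10¹⁴ / 4.407×10⁷) = √(9.044×10⁶) = 3007 m/s.
That is 3.007 km/s.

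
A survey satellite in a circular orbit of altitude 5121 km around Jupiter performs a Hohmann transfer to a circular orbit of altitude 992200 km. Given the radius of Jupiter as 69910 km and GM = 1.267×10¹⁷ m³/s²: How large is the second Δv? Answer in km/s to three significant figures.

Δv ≈ 6.95 km/s

r₁ = 69910 + 5121 = 75031 km = 7.5031×10⁷ m.
r₂ = 69910 + 992200 = 1062100 km = 1.0621×10⁹ m.
Transfer ellipse a_t = (r₁ + r₂)/2 = 5.686×10⁸ m.
At r₁: circular v_c1 = √(μ/r₁) = 41090 m/s; transfer-perijove v_p = √[μ(2/r₁ − 1/a_t)] = 56160 m/s.
At r₂: circular v_c2 = √(μ/r₂) = 10920 m/s; transfer-apojove v_a = √[μ(2/r₂ − 1/a_t)] = 3968 m/s.
Δv₂ = v_c2 − v_a = 6954 m/s.
= 6.954 km/s.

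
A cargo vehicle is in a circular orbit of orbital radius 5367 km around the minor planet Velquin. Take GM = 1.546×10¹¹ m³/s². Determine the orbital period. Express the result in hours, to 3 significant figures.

r = 5367 km = 5.367×10⁶ m.
Kepler's third law: T = 2π√(r³/μ) = 2π√((5.367×10⁶)³ / 1.546×10¹¹).
r³/μ = 1.000×10⁹ s², so T = 2π × 3.162×10⁴ = 1.987×10⁵ s.
Converting: 1.987×10⁵ s ÷ 3600 = 55.19 hours.

T ≈ 55.2 hours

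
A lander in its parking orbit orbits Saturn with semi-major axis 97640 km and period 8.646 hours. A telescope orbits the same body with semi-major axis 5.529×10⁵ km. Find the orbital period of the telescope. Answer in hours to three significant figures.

Kepler's third law: T² ∝ a³, so T₂ = T₁ (a₂/a₁)^(3/2).
a₂/a₁ = 5.663, (a₂/a₁)^(3/2) = 13.47.
T₂ = 8.646 × 13.47 = 116.5 hours.

T₂ ≈ 117 hours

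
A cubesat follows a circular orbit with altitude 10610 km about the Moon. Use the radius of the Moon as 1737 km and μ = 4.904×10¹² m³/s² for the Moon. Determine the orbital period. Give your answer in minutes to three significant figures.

r = 1737 + 10610 = 12347 km = 1.2347×10⁷ m.
Kepler's third law: T = 2π√(r³/μ) = 2π√((1.235×10⁷)³ / 4.904×10¹²).
r³/μ = 3.838×10⁸ s², so T = 2π × 1.959×10⁴ = 1.231×10⁵ s.
Converting: 1.231×10⁵ s ÷ 60.00 = 2052 minutes.

T ≈ 2050 minutes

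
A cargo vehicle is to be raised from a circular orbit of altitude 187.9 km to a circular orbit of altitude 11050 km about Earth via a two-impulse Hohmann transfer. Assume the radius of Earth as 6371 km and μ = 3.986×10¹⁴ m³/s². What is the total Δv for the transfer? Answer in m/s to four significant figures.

Δv_total ≈ 2847 m/s

r₁ = 6371 + 187.9 = 6558.9 km = 6.5589×10⁶ m.
r₂ = 6371 + 11050 = 17421 km = 1.7421×10⁷ m.
Transfer ellipse a_t = (r₁ + r₂)/2 = 1.199×10⁷ m.
At r₁: circular v_c1 = √(μ/r₁) = 7796 m/s; transfer-perigee v_p = √[μ(2/r₁ − 1/a_t)] = 9397 m/s.
Δv₁ = v_p − v_c1 = 1601 m/s.
At r₂: circular v_c2 = √(μ/r₂) = 4783 m/s; transfer-apogee v_a = √[μ(2/r₂ − 1/a_t)] = 3538 m/s.
Δv₂ = v_c2 − v_a = 1246 m/s.
Total Δv = Δv₁ + Δv₂ = 2847 m/s.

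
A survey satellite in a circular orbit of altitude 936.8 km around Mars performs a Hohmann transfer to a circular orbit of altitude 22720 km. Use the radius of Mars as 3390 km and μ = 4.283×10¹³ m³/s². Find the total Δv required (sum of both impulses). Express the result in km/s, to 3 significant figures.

Δv_total ≈ 1.57 km/s

r₁ = 3390 + 936.8 = 4326.8 km = 4.3268×10⁶ m.
r₂ = 3390 + 22720 = 26110 km = 2.6110×10⁷ m.
Transfer ellipse a_t = (r₁ + r₂)/2 = 1.522×10⁷ m.
At r₁: circular v_c1 = √(μ/r₁) = 3146 m/s; transfer-periapsis v_p = √[μ(2/r₁ − 1/a_t)] = 4121 m/s.
Δv₁ = v_p − v_c1 = 974.8 m/s.
At r₂: circular v_c2 = √(μ/r₂) = 1281 m/s; transfer-apoapsis v_a = √[μ(2/r₂ − 1/a_t)] = 682.9 m/s.
Δv₂ = v_c2 − v_a = 597.8 m/s.
Total Δv = Δv₁ + Δv₂ = 1573 m/s = 1.573 km/s.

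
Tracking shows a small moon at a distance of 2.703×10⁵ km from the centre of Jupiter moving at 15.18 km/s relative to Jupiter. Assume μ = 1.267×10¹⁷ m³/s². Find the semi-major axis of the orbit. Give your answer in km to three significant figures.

r = 2.703×10⁸ m.
Vis-viva rearranged: 1/a = 2/r − v²/μ = 7.399×10⁻⁹ − 1.819×10⁻⁹ = 5.580×10⁻⁹ m⁻¹.
a = 1.792×10⁸ m = 1.7920×10⁵ km.

a ≈ 1.79×10⁵ km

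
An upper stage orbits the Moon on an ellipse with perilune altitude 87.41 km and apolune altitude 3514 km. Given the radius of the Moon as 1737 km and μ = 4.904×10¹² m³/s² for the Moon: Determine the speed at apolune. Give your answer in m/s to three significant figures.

v ≈ 694 m/s

r_p = 1737 + 87.41 = 1824.4 km = 1.8244×10⁶ m.
r_a = 1737 + 3514 = 5251.0 km = 5.2510×10⁶ m.
Semi-major axis a = (r_p + r_a)/2 = 3537.7 km = 3.538×10⁶ m.
Vis-viva: v² = μ(2/r − 1/a) = 4.904×10¹² × (3.809×10⁻⁷ − 2.827×10⁻⁷) = 4.816×10⁵ m²/s².
v = 694.0 m/s.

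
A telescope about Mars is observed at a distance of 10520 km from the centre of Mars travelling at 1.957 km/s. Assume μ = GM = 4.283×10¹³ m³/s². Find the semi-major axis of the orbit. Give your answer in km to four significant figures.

a ≈ 9931 km

r = 1.052×10⁷ m.
Vis-viva rearranged: 1/a = 2/r − v²/μ = 1.901×10⁻⁷ − 8.942×10⁻⁸ = 1.007×10⁻⁷ m⁻¹.
a = 9.931×10⁶ m = 9931.0 km.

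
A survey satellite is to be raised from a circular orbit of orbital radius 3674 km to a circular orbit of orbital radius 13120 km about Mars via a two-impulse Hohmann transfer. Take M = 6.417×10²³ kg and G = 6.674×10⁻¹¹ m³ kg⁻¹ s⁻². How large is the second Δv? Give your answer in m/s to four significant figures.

Δv ≈ 611.6 m/s

μ = GM = 6.674×10⁻¹¹ × 6.417×10²³ = 4.283×10¹³ m³/s².
r₁ = 3674 km = 3.674×10⁶ m.
r₂ = 13120 km = 1.312×10⁷ m.
Transfer ellipse a_t = (r₁ + r₂)/2 = 8.397×10⁶ m.
At r₁: circular v_c1 = √(μ/r₁) = 3414 m/s; transfer-periapsis v_p = √[μ(2/r₁ − 1/a_t)] = 4268 m/s.
At r₂: circular v_c2 = √(μ/r₂) = 1807 m/s; transfer-apoapsis v_a = √[μ(2/r₂ − 1/a_t)] = 1195 m/s.
Δv₂ = v_c2 − v_a = 611.6 m/s.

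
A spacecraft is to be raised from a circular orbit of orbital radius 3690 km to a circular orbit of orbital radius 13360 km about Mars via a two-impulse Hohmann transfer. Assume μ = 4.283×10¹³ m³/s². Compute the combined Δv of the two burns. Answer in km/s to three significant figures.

r₁ = 3690 km = 3.690×10⁶ m.
r₂ = 13360 km = 1.336×10⁷ m.
Transfer ellipse a_t = (r₁ + r₂)/2 = 8.525×10⁶ m.
At r₁: circular v_c1 = √(μ/r₁) = 3407 m/s; transfer-periapsis v_p = √[μ(2/r₁ − 1/a_t)] = 4265 m/s.
Δv₁ = v_p − v_c1 = 858.1 m/s.
At r₂: circular v_c2 = √(μ/r₂) = 1790 m/s; transfer-apoapsis v_a = √[μ(2/r₂ − 1/a_t)] = 1178 m/s.
Δv₂ = v_c2 − v_a = 612.5 m/s.
Total Δv = Δv₁ + Δv₂ = 1471 m/s = 1.471 km/s.

Δv_total ≈ 1.47 km/s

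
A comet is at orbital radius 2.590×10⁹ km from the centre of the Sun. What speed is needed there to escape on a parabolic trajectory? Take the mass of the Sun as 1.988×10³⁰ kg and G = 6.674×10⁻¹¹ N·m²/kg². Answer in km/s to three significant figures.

v_esc ≈ 10.1 km/s

μ = GM = 6.674×10⁻¹¹ × 1.988×10³⁰ = 1.327×10²⁰ m³/s².
r = 2.590×10⁹ km = 2.590×10¹² m.
Escape speed v_esc = √(2μ/r) = √(2 × 1.327×10²⁰ / 2.590×10¹²) = √(1.025×10⁸) = 10120 m/s.
= 10.12 km/s.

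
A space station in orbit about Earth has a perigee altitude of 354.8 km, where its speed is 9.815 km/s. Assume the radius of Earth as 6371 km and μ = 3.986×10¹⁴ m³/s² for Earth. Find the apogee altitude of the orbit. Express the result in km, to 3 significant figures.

r_p = 6371 + 354.8 = 6725.8 km = 6.726×10⁶ m.
Specific energy ε = v²/2 − μ/r = -1.110×10⁷ J/kg, so a = −μ/(2ε) = 1.796×10⁷ m.
The apsides satisfy r_p + r_a = 2a, so the apogee radius is 2a − r_p = 2.919×10⁷ m = 29193 km.
Apogee altitude = 29193 − 6371 = 22822 km.

apogee altitude ≈ 22800 km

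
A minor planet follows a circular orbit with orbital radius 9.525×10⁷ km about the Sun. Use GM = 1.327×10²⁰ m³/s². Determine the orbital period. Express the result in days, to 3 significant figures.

T ≈ 186 days

r = 9.525×10⁷ km = 9.525×10¹⁰ m.
Kepler's third law: T = 2π√(r³/μ) = 2π√((9.525×10¹⁰)³ / 1.327×10²⁰).
r³/μ = 6.512×10¹² s², so T = 2π × 2.552×10⁶ = 1.603×10⁷ s.
Converting: 1.603×10⁷ s ÷ 86400 = 185.6 days.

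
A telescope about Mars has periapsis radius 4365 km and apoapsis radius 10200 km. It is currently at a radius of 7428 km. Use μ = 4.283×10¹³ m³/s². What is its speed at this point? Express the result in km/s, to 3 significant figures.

Semi-major axis a = (r_p + r_a)/2 = 7282.5 km = 7.282×10⁶ m.
Vis-viva: v² = μ(2/r − 1/a) = 4.283×10¹³ × (2.693×10⁻⁷ − 1.373×10⁻⁷) = 5.651×10⁶ m²/s².
v = 2377 m/s = 2.377 km/s.

v ≈ 2.38 km/s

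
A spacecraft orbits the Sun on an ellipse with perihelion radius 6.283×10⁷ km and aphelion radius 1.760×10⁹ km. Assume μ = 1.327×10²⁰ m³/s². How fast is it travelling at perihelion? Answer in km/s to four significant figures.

v ≈ 63.86 km/s

Semi-major axis a = (r_p + r_a)/2 = 9.1142×10⁸ km = 9.114×10¹¹ m.
Vis-viva: v² = μ(2/r − 1/a) = 1.327×10²⁰ × (3.183×10⁻¹¹ − 1.097×10⁻¹²) = 4.078×10⁹ m²/s².
v = 63860 m/s = 63.86 km/s.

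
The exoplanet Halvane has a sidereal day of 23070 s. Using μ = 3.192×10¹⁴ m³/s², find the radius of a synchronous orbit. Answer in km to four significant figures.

A synchronous orbit has period T, so by Kepler's third law a = (μT²/4π²)^(1/3).
μT²/4π² = 3.192×10¹⁴ × (2.307×10⁴)² / 39.48 = 4.303×10²¹ m³.
a = 1.627×10⁷ m = 16265 km.

r_sync ≈ 16270 km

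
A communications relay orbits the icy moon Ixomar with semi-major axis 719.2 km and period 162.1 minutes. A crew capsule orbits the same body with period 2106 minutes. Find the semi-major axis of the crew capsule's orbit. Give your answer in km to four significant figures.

Kepler's third law: a³ ∝ T², so a₂ = a₁ (T₂/T₁)^(2/3).
T₂/T₁ = 12.99, (T₂/T₁)^(2/3) = 5.527.
a₂ = 719.2 × 5.527 = 3975 km.

a₂ ≈ 3975 km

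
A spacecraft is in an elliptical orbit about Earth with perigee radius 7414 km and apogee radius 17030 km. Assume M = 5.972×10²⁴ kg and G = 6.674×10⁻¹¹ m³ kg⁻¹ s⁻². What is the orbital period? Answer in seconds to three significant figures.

T ≈ 13400 seconds

μ = GM = 6.674×10⁻¹¹ × 5.972×10²⁴ = 3.986×10¹⁴ m³/s².
Semi-major axis a = (r_p + r_a)/2 = (7414.0 + 17030)/2 = 12222 km = 1.222×10⁷ m.
By Kepler's third law T = 2π√(a³/μ) = 2π × 2.140×10³ = 1.345×10⁴ s.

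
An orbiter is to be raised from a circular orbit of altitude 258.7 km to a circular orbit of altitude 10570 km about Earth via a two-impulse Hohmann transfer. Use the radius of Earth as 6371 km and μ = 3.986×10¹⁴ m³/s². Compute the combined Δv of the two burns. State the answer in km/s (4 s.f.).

r₁ = 6371 + 258.7 = 6629.7 km = 6.6297×10⁶ m.
r₂ = 6371 + 10570 = 16941 km = 1.6941×10⁷ m.
Transfer ellipse a_t = (r₁ + r₂)/2 = 1.179×10⁷ m.
At r₁: circular v_c1 = √(μ/r₁) = 7754 m/s; transfer-perigee v_p = √[μ(2/r₁ − 1/a_t)] = 9297 m/s.
Δv₁ = v_p − v_c1 = 1543 m/s.
At r₂: circular v_c2 = √(μ/r₂) = 4851 m/s; transfer-apogee v_a = √[μ(2/r₂ − 1/a_t)] = 3638 m/s.
Δv₂ = v_c2 − v_a = 1213 m/s.
Total Δv = Δv₁ + Δv₂ = 2755 m/s = 2.755 km/s.

Δv_total ≈ 2.755 km/s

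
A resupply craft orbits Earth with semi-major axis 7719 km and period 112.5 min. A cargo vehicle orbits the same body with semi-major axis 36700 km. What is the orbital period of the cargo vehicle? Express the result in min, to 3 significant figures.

Kepler's third law: T² ∝ a³, so T₂ = T₁ (a₂/a₁)^(3/2).
a₂/a₁ = 4.755, (a₂/a₁)^(3/2) = 10.37.
T₂ = 112.5 × 10.37 = 1166 min.

T₂ ≈ 1170 min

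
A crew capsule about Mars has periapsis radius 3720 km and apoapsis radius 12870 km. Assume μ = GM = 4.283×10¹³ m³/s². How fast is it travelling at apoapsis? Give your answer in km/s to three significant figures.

v ≈ 1.22 km/s

Semi-major axis a = (r_p + r_a)/2 = 8295.0 km = 8.295×10⁶ m.
Vis-viva: v² = μ(2/r − 1/a) = 4.283×10¹³ × (1.554×10⁻⁷ − 1.206×10⁻⁷) = 1.492×10⁶ m²/s².
v = 1222 m/s = 1.222 km/s.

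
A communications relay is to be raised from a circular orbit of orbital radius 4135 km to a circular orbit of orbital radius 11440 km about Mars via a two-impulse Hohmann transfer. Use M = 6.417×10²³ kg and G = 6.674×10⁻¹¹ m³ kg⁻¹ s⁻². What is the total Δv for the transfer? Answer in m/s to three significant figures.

Δv_total ≈ 1210 m/s

μ = GM = 6.674×10⁻¹¹ × 6.417×10²³ = 4.283×10¹³ m³/s².
r₁ = 4135 km = 4.135×10⁶ m.
r₂ = 11440 km = 1.144×10⁷ m.
Transfer ellipse a_t = (r₁ + r₂)/2 = 7.788×10⁶ m.
At r₁: circular v_c1 = √(μ/r₁) = 3218 m/s; transfer-periapsis v_p = √[μ(2/r₁ − 1/a_t)] = 3901 m/s.
Δv₁ = v_p − v_c1 = 682.4 m/s.
At r₂: circular v_c2 = √(μ/r₂) = 1935 m/s; transfer-apoapsis v_a = √[μ(2/r₂ − 1/a_t)] = 1410 m/s.
Δv₂ = v_c2 − v_a = 525.0 m/s.
Total Δv = Δv₁ + Δv₂ = 1207 m/s.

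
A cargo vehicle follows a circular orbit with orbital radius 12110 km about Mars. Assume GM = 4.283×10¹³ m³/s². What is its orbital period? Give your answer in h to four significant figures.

r = 12110 km = 1.211×10⁷ m.
Kepler's third law: T = 2π√(r³/μ) = 2π√((1.211×10⁷)³ / 4.283×10¹³).
r³/μ = 4.147×10⁷ s², so T = 2π × 6.439×10³ = 4.046×10⁴ s.
Converting: 4.046×10⁴ s ÷ 3600 = 11.24 h.

T ≈ 11.24 h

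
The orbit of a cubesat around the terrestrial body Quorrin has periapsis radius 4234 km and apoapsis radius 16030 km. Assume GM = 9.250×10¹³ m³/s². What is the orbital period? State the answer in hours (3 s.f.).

Semi-major axis a = (r_p + r_a)/2 = (4234.0 + 16030)/2 = 10132 km = 1.013×10⁷ m.
By Kepler's third law T = 2π√(a³/μ) = 2π × 3.353×10³ = 2.107×10⁴ s.
= 5.853 hours.

T ≈ 5.85 hours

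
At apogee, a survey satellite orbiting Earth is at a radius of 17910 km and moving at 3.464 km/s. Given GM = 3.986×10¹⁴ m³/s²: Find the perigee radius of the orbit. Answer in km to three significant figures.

perigee radius ≈ 6610 km

r_a = 1.791×10⁷ m.
Specific energy ε = v²/2 − μ/r = -1.626×10⁷ J/kg, so a = −μ/(2ε) = 1.226×10⁷ m.
The apsides satisfy r_p + r_a = 2a, so the perigee radius is 2a − r_a = 6.610×10⁶ m = 6610.1 km.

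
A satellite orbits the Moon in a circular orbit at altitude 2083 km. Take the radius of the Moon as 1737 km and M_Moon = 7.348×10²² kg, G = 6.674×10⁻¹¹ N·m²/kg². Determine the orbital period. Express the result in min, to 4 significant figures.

μ = GM = 6.674×10⁻¹¹ × 7.348×10²² = 4.904×10¹² m³/s².
r = 1737 + 2083 = 3820.0 km = 3.8200×10⁶ m.
Kepler's third law: T = 2π√(r³/μ) = 2π√((3.820×10⁶)³ / 4.904×10¹²).
r³/μ = 1.137×10⁷ s², so T = 2π × 3.371×10³ = 2.118×10⁴ s.
Converting: 2.118×10⁴ s ÷ 60.00 = 353.1 min.

T ≈ 353.1 min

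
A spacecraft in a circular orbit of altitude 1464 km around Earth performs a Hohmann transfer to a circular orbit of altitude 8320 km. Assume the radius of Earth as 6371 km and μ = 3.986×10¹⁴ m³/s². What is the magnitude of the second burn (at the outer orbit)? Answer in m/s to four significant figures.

Δv ≈ 864.4 m/s

r₁ = 6371 + 1464 = 7835.0 km = 7.8350×10⁶ m.
r₂ = 6371 + 8320 = 14691 km = 1.4691×10⁷ m.
Transfer ellipse a_t = (r₁ + r₂)/2 = 1.126×10⁷ m.
At r₁: circular v_c1 = √(μ/r₁) = 7133 m/s; transfer-perigee v_p = √[μ(2/r₁ − 1/a_t)] = 8146 m/s.
At r₂: circular v_c2 = √(μ/r₂) = 5209 m/s; transfer-apogee v_a = √[μ(2/r₂ − 1/a_t)] = 4344 m/s.
Δv₂ = v_c2 − v_a = 864.4 m/s.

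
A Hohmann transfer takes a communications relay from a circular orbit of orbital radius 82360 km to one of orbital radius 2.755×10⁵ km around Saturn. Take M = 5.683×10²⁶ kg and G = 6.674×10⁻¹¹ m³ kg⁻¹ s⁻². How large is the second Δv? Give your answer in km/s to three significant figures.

Δv ≈ 3.77 km/s

μ = GM = 6.674×10⁻¹¹ × 5.683×10²⁶ = 3.793×10¹⁶ m³/s².
r₁ = 82360 km = 8.236×10⁷ m.
r₂ = 2.755×10⁵ km = 2.755×10⁸ m.
Transfer ellipse a_t = (r₁ + r₂)/2 = 1.789×10⁸ m.
At r₁: circular v_c1 = √(μ/r₁) = 21460 m/s; transfer-perikrone v_p = √[μ(2/r₁ − 1/a_t)] = 26630 m/s.
At r₂: circular v_c2 = √(μ/r₂) = 11730 m/s; transfer-apokrone v_a = √[μ(2/r₂ − 1/a_t)] = 7960 m/s.
Δv₂ = v_c2 − v_a = 3773 m/s.
= 3.773 km/s.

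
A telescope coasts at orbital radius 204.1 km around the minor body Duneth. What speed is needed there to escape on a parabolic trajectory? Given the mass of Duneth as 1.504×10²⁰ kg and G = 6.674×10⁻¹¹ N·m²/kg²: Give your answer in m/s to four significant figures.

v_esc ≈ 313.6 m/s

μ = GM = 6.674×10⁻¹¹ × 1.504×10²⁰ = 1.004×10¹⁰ m³/s².
r = 204.1 km = 2.041×10⁵ m.
Escape speed v_esc = √(2μ/r) = √(2 × 1.004×10¹⁰ / 2.041×10⁵) = √(9.836×10⁴) = 313.6 m/s.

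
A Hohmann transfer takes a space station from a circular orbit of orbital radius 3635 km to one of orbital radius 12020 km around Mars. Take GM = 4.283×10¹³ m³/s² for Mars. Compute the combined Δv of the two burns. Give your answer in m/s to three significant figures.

r₁ = 3635 km = 3.635×10⁶ m.
r₂ = 12020 km = 1.202×10⁷ m.
Transfer ellipse a_t = (r₁ + r₂)/2 = 7.828×10⁶ m.
At r₁: circular v_c1 = √(μ/r₁) = 3433 m/s; transfer-periapsis v_p = √[μ(2/r₁ − 1/a_t)] = 4254 m/s.
Δv₁ = v_p − v_c1 = 821.1 m/s.
At r₂: circular v_c2 = √(μ/r₂) = 1888 m/s; transfer-apoapsis v_a = √[μ(2/r₂ − 1/a_t)] = 1286 m/s.
Δv₂ = v_c2 − v_a = 601.3 m/s.
Total Δv = Δv₁ + Δv₂ = 1422 m/s.

Δv_total ≈ 1420 m/s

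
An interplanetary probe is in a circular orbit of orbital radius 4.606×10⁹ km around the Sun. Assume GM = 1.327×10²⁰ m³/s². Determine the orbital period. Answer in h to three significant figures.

T ≈ 1500000 h

r = 4.606×10⁹ km = 4.606×10¹² m.
Kepler's third law: T = 2π√(r³/μ) = 2π√((4.606×10¹²)³ / 1.327×10²⁰).
r³/μ = 7.364×10¹⁷ s², so T = 2π × 8.581×10⁸ = 5.392×10⁹ s.
Converting: 5.392×10⁹ s ÷ 3600 = 1.498×10⁶ h.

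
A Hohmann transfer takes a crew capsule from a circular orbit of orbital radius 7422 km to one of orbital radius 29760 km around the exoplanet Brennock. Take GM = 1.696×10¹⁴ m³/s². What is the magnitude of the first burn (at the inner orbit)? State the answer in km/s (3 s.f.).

r₁ = 7422 km = 7.422×10⁶ m.
r₂ = 29760 km = 2.976×10⁷ m.
Transfer ellipse a_t = (r₁ + r₂)/2 = 1.859×10⁷ m.
At r₁: circular v_c1 = √(μ/r₁) = 4780 m/s; transfer-periapsis v_p = √[μ(2/r₁ − 1/a_t)] = 6048 m/s.
Δv₁ = v_p − v_c1 = 1268 m/s.
= 1.268 km/s.

Δv ≈ 1.27 km/s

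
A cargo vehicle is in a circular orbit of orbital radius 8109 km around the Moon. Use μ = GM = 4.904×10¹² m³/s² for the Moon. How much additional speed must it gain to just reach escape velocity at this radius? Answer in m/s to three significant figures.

r = 8109 km = 8.109×10⁶ m.
Circular speed v_c = √(μ/r) = 777.7 m/s.
Escape speed v_esc = √(2μ/r) = √2 × v_c = 1100 m/s.
Δv = v_esc − v_c = 322.1 m/s.

Δv ≈ 322 m/s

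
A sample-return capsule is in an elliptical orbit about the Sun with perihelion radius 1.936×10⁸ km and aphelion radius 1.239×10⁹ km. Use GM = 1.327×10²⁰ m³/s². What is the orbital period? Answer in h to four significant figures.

T ≈ 91850 h

Semi-major axis a = (r_p + r_a)/2 = (1.9360×10⁸ + 1.2390×10⁹)/2 = 7.1630×10⁸ km = 7.163×10¹¹ m.
By Kepler's third law T = 2π√(a³/μ) = 2π × 5.263×10⁷ = 3.307×10⁸ s.
= 91850 h.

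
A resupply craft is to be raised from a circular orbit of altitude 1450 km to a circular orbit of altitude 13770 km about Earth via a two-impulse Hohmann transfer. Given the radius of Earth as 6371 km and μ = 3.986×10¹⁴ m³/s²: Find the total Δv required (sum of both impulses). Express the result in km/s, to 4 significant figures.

Δv_total ≈ 2.551 km/s

r₁ = 6371 + 1450 = 7821.0 km = 7.8210×10⁶ m.
r₂ = 6371 + 13770 = 20141 km = 2.0141×10⁷ m.
Transfer ellipse a_t = (r₁ + r₂)/2 = 1.398×10⁷ m.
At r₁: circular v_c1 = √(μ/r₁) = 7139 m/s; transfer-perigee v_p = √[μ(2/r₁ − 1/a_t)] = 8569 m/s.
Δv₁ = v_p − v_c1 = 1430 m/s.
At r₂: circular v_c2 = √(μ/r₂) = 4449 m/s; transfer-apogee v_a = √[μ(2/r₂ − 1/a_t)] = 3327 m/s.
Δv₂ = v_c2 − v_a = 1121 m/s.
Total Δv = Δv₁ + Δv₂ = 2551 m/s = 2.551 km/s.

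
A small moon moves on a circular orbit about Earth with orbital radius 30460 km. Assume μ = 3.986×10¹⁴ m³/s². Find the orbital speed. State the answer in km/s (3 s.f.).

v ≈ 3.62 km/s

r = 30460 km = 3.046×10⁷ m.
For a circular orbit v = √(μ/r) = √(3.986×10¹⁴ / 3.046×10⁷) = √(1.309×10⁷) = 3617 m/s.
That is 3.617 km/s.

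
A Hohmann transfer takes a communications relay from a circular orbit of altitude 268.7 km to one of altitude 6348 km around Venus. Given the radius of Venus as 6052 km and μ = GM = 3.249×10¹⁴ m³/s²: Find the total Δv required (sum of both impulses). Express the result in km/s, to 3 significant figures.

r₁ = 6052 + 268.7 = 6320.7 km = 6.3207×10⁶ m.
r₂ = 6052 + 6348 = 12400 km = 1.2400×10⁷ m.
Transfer ellipse a_t = (r₁ + r₂)/2 = 9.360×10⁶ m.
At r₁: circular v_c1 = √(μ/r₁) = 7170 m/s; transfer-periapsis v_p = √[μ(2/r₁ − 1/a_t)] = 8252 m/s.
Δv₁ = v_p − v_c1 = 1082 m/s.
At r₂: circular v_c2 = √(μ/r₂) = 5119 m/s; transfer-apoapsis v_a = √[μ(2/r₂ − 1/a_t)] = 4206 m/s.
Δv₂ = v_c2 − v_a = 912.4 m/s.
Total Δv = Δv₁ + Δv₂ = 1995 m/s = 1.995 km/s.

Δv_total ≈ 1.99 km/s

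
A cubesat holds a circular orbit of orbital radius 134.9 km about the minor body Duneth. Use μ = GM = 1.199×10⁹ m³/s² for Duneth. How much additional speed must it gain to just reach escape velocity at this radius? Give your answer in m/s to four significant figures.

Δv ≈ 39.05 m/s

r = 134.9 km = 1.349×10⁵ m.
Circular speed v_c = √(μ/r) = 94.28 m/s.
Escape speed v_esc = √(2μ/r) = √2 × v_c = 133.3 m/s.
Δv = v_esc − v_c = 39.05 m/s.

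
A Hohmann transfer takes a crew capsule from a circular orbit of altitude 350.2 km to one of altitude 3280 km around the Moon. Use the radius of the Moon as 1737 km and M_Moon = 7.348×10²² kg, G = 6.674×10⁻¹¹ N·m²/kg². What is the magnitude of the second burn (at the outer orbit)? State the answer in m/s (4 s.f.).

Δv ≈ 230.8 m/s

μ = GM = 6.674×10⁻¹¹ × 7.348×10²² = 4.904×10¹² m³/s².
r₁ = 1737 + 350.2 = 2087.2 km = 2.0872×10⁶ m.
r₂ = 1737 + 3280 = 5017.0 km = 5.0170×10⁶ m.
Transfer ellipse a_t = (r₁ + r₂)/2 = 3.552×10⁶ m.
At r₁: circular v_c1 = √(μ/r₁) = 1533 m/s; transfer-perilune v_p = √[μ(2/r₁ − 1/a_t)] = 1822 m/s.
At r₂: circular v_c2 = √(μ/r₂) = 988.7 m/s; transfer-apolune v_a = √[μ(2/r₂ − 1/a_t)] = 757.9 m/s.
Δv₂ = v_c2 − v_a = 230.8 m/s.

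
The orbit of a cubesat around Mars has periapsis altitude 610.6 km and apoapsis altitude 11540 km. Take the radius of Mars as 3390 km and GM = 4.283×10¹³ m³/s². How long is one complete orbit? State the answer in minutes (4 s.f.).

T ≈ 466.0 minutes

r_p = 3390 + 610.6 = 4000.6 km = 4.0006×10⁶ m.
r_a = 3390 + 11540 = 14930 km = 1.4930×10⁷ m.
Semi-major axis a = (r_p + r_a)/2 = (4000.6 + 14930)/2 = 9465.3 km = 9.465×10⁶ m.
By Kepler's third law T = 2π√(a³/μ) = 2π × 4.450×10³ = 2.796×10⁴ s.
= 466.0 minutes.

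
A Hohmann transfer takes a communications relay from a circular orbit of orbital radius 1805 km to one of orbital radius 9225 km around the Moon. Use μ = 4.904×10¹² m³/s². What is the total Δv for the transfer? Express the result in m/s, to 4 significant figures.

r₁ = 1805 km = 1.805×10⁶ m.
r₂ = 9225 km = 9.225×10⁶ m.
Transfer ellipse a_t = (r₁ + r₂)/2 = 5.515×10⁶ m.
At r₁: circular v_c1 = √(μ/r₁) = 1648 m/s; transfer-perilune v_p = √[μ(2/r₁ − 1/a_t)] = 2132 m/s.
Δv₁ = v_p − v_c1 = 483.5 m/s.
At r₂: circular v_c2 = √(μ/r₂) = 729.1 m/s; transfer-apolune v_a = √[μ(2/r₂ − 1/a_t)] = 417.1 m/s.
Δv₂ = v_c2 − v_a = 312.0 m/s.
Total Δv = Δv₁ + Δv₂ = 795.5 m/s.

Δv_total ≈ 795.5 m/s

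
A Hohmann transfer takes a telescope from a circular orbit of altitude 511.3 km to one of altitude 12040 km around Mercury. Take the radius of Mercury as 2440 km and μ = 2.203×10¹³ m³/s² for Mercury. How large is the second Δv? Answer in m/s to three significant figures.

Δv ≈ 516 m/s

r₁ = 2440 + 511.3 = 2951.3 km = 2.9513×10⁶ m.
r₂ = 2440 + 12040 = 14480 km = 1.4480×10⁷ m.
Transfer ellipse a_t = (r₁ + r₂)/2 = 8.716×10⁶ m.
At r₁: circular v_c1 = √(μ/r₁) = 2732 m/s; transfer-periherm v_p = √[μ(2/r₁ − 1/a_t)] = 3522 m/s.
At r₂: circular v_c2 = √(μ/r₂) = 1233 m/s; transfer-apoherm v_a = √[μ(2/r₂ − 1/a_t)] = 717.8 m/s.
Δv₂ = v_c2 − v_a = 515.7 m/s.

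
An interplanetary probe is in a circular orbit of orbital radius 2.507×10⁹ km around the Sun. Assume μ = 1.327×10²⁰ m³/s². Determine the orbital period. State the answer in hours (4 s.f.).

r = 2.507×10⁹ km = 2.507×10¹² m.
Kepler's third law: T = 2π√(r³/μ) = 2π√((2.507×10¹²)³ / 1.327×10²⁰).
r³/μ = 1.187×10¹⁷ s², so T = 2π × 3.446×10⁸ = 2.165×10⁹ s.
Converting: 2.165×10⁹ s ÷ 3600 = 6.014×10⁵ hours.

T ≈ 601400 hours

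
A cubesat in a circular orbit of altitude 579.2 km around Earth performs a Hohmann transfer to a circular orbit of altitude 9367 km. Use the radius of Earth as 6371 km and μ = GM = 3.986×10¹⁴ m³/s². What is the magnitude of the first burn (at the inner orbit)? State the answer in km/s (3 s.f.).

Δv ≈ 1.35 km/s

r₁ = 6371 + 579.2 = 6950.2 km = 6.9502×10⁶ m.
r₂ = 6371 + 9367 = 15738 km = 1.5738×10⁷ m.
Transfer ellipse a_t = (r₁ + r₂)/2 = 1.134×10⁷ m.
At r₁: circular v_c1 = √(μ/r₁) = 7573 m/s; transfer-perigee v_p = √[μ(2/r₁ − 1/a_t)] = 8920 m/s.
Δv₁ = v_p − v_c1 = 1347 m/s.
= 1.347 km/s.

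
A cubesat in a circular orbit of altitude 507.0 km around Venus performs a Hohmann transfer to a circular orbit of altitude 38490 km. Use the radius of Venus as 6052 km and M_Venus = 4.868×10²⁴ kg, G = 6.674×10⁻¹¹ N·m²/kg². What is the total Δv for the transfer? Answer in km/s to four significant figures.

Δv_total ≈ 3.587 km/s

μ = GM = 6.674×10⁻¹¹ × 4.868×10²⁴ = 3.249×10¹⁴ m³/s².
r₁ = 6052 + 507.0 = 6559.0 km = 6.5590×10⁶ m.
r₂ = 6052 + 38490 = 44542 km = 4.4542×10⁷ m.
Transfer ellipse a_t = (r₁ + r₂)/2 = 2.555×10⁷ m.
At r₁: circular v_c1 = √(μ/r₁) = 7038 m/s; transfer-periapsis v_p = √[μ(2/r₁ − 1/a_t)] = 9293 m/s.
Δv₁ = v_p − v_c1 = 2255 m/s.
At r₂: circular v_c2 = √(μ/r₂) = 2701 m/s; transfer-apoapsis v_a = √[μ(2/r₂ − 1/a_t)] = 1368 m/s.
Δv₂ = v_c2 − v_a = 1332 m/s.
Total Δv = Δv₁ + Δv₂ = 3587 m/s = 3.587 km/s.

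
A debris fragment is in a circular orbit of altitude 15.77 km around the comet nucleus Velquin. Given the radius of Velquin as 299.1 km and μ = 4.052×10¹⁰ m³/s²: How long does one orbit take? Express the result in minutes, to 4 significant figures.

T ≈ 91.92 minutes

r = 299.1 + 15.77 = 314.87 km = 3.1487×10⁵ m.
Kepler's third law: T = 2π√(r³/μ) = 2π√((3.149×10⁵)³ / 4.052×10¹⁰).
r³/μ = 7.704×10⁵ s², so T = 2π × 8.777×10² = 5.515×10³ s.
Converting: 5.515×10³ s ÷ 60.00 = 91.92 minutes.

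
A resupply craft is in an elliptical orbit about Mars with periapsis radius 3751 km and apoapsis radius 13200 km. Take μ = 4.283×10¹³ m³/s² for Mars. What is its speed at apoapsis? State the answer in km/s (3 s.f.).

v ≈ 1.20 km/s

Semi-major axis a = (r_p + r_a)/2 = 8475.5 km = 8.476×10⁶ m.
Vis-viva: v² = μ(2/r − 1/a) = 4.283×10¹³ × (1.515×10⁻⁷ − 1.180×10⁻⁷) = 1.436×10⁶ m²/s².
v = 1198 m/s = 1.198 km/s.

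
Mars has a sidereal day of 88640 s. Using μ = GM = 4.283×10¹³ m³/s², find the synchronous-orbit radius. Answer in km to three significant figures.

r_sync ≈ 20400 km

A synchronous orbit has period T, so by Kepler's third law a = (μT²/4π²)^(1/3).
μT²/4π² = 4.283×10¹³ × (8.864×10⁴)² / 39.48 = 8.524×10²¹ m³.
a = 2.043×10⁷ m = 20428 km.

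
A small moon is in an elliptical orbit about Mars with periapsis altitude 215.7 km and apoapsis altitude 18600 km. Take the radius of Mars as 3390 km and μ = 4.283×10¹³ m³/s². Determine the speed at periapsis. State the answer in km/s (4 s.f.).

v ≈ 4.518 km/s

r_p = 3390 + 215.7 = 3605.7 km = 3.6057×10⁶ m.
r_a = 3390 + 18600 = 21990 km = 2.1990×10⁷ m.
Semi-major axis a = (r_p + r_a)/2 = 12798 km = 1.280×10⁷ m.
Vis-viva: v² = μ(2/r − 1/a) = 4.283×10¹³ × (5.547×10⁻⁷ − 7.814×10⁻⁸) = 2.041×10⁷ m²/s².
v = 4518 m/s = 4.518 km/s.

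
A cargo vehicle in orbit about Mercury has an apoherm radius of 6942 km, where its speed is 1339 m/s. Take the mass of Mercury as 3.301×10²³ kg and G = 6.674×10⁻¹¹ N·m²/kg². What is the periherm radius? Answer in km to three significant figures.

μ = GM = 6.674×10⁻¹¹ × 3.301×10²³ = 2.203×10¹³ m³/s².
r_a = 6.942×10⁶ m.
Specific energy ε = v²/2 − μ/r = -2.277×10⁶ J/kg, so a = −μ/(2ε) = 4.837×10⁶ m.
The apsides satisfy r_p + r_a = 2a, so the periherm radius is 2a − r_a = 2.733×10⁶ m = 2733.0 km.

periherm radius ≈ 2730 km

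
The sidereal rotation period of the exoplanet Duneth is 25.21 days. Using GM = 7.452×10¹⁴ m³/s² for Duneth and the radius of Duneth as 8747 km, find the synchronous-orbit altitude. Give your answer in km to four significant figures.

h_sync ≈ 4.387×10⁵ km

T = 25.21 days = 2.178×10⁶ s.
A synchronous orbit has period T, so by Kepler's third law a = (μT²/4π²)^(1/3).
μT²/4π² = 7.452×10¹⁴ × (2.178×10⁶)² / 39.48 = 8.955×10²⁵ m³.
a = 4.474×10⁸ m = 4.4740×10⁵ km.
Altitude h = a − R = 4.4740×10⁵ − 8747 = 4.3865×10⁵ km.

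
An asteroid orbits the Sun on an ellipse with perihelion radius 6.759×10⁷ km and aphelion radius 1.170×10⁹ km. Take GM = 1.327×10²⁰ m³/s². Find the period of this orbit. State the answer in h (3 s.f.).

Semi-major axis a = (r_p + r_a)/2 = (6.7590×10⁷ + 1.1700×10⁹)/2 = 6.1880×10⁸ km = 6.188×10¹¹ m.
By Kepler's third law T = 2π√(a³/μ) = 2π × 4.226×10⁷ = 2.655×10⁸ s.
= 73750 h.

T ≈ 73800 h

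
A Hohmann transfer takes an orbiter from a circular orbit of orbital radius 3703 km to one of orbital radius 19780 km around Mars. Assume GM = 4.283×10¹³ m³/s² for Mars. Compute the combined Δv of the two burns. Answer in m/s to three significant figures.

r₁ = 3703 km = 3.703×10⁶ m.
r₂ = 19780 km = 1.978×10⁷ m.
Transfer ellipse a_t = (r₁ + r₂)/2 = 1.174×10⁷ m.
At r₁: circular v_c1 = √(μ/r₁) = 3401 m/s; transfer-periapsis v_p = √[μ(2/r₁ − 1/a_t)] = 4414 m/s.
Δv₁ = v_p − v_c1 = 1013 m/s.
At r₂: circular v_c2 = √(μ/r₂) = 1472 m/s; transfer-apoapsis v_a = √[μ(2/r₂ − 1/a_t)] = 826.4 m/s.
Δv₂ = v_c2 − v_a = 645.1 m/s.
Total Δv = Δv₁ + Δv₂ = 1658 m/s.

Δv_total ≈ 1660 m/s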